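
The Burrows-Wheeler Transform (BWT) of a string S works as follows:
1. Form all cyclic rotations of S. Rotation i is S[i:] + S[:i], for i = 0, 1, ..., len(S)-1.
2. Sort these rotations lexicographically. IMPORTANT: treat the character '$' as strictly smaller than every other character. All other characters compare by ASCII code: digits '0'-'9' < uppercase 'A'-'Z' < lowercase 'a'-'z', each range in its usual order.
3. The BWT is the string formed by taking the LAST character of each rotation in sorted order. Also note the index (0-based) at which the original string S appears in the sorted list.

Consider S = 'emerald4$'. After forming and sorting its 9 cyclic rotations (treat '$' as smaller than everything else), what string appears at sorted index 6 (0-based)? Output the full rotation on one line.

All 9 rotations (rotation i = S[i:]+S[:i]):
  rot[0] = emerald4$
  rot[1] = merald4$e
  rot[2] = erald4$em
  rot[3] = rald4$eme
  rot[4] = ald4$emer
  rot[5] = ld4$emera
  rot[6] = d4$emeral
  rot[7] = 4$emerald
  rot[8] = $emerald4
Sorted (with $ < everything):
  sorted[0] = $emerald4
  sorted[1] = 4$emerald
  sorted[2] = ald4$emer
  sorted[3] = d4$emeral
  sorted[4] = emerald4$
  sorted[5] = erald4$em
  sorted[6] = ld4$emera
  sorted[7] = merald4$e
  sorted[8] = rald4$eme
sorted[6] = ld4$emera

Answer: ld4$emera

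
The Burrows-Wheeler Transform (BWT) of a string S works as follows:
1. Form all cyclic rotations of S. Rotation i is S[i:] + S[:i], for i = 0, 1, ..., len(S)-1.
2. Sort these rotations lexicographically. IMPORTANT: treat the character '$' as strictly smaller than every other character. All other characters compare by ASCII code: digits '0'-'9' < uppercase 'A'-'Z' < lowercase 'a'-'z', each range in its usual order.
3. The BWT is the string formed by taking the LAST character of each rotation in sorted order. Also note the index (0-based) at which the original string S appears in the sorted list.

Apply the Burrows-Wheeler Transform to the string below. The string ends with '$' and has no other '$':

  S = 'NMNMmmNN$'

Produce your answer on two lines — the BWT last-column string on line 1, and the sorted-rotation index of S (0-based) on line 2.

All 9 rotations (rotation i = S[i:]+S[:i]):
  rot[0] = NMNMmmNN$
  rot[1] = MNMmmNN$N
  rot[2] = NMmmNN$NM
  rot[3] = MmmNN$NMN
  rot[4] = mmNN$NMNM
  rot[5] = mNN$NMNMm
  rot[6] = NN$NMNMmm
  rot[7] = N$NMNMmmN
  rot[8] = $NMNMmmNN
Sorted (with $ < everything):
  sorted[0] = $NMNMmmNN  (last char: 'N')
  sorted[1] = MNMmmNN$N  (last char: 'N')
  sorted[2] = MmmNN$NMN  (last char: 'N')
  sorted[3] = N$NMNMmmN  (last char: 'N')
  sorted[4] = NMNMmmNN$  (last char: '$')
  sorted[5] = NMmmNN$NM  (last char: 'M')
  sorted[6] = NN$NMNMmm  (last char: 'm')
  sorted[7] = mNN$NMNMm  (last char: 'm')
  sorted[8] = mmNN$NMNM  (last char: 'M')
Last column: NNNN$MmmM
Original string S is at sorted index 4

Answer: NNNN$MmmM
4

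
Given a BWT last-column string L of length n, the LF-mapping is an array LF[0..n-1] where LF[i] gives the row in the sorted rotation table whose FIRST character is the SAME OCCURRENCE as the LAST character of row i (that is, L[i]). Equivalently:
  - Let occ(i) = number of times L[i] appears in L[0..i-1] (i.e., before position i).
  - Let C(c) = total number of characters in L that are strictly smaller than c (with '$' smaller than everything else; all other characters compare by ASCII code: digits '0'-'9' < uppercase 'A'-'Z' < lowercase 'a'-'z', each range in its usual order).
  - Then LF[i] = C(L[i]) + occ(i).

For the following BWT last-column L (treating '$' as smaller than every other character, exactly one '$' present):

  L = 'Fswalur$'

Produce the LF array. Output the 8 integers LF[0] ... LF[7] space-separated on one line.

Char counts: '$':1, 'F':1, 'a':1, 'l':1, 'r':1, 's':1, 'u':1, 'w':1
C (first-col start): C('$')=0, C('F')=1, C('a')=2, C('l')=3, C('r')=4, C('s')=5, C('u')=6, C('w')=7
L[0]='F': occ=0, LF[0]=C('F')+0=1+0=1
L[1]='s': occ=0, LF[1]=C('s')+0=5+0=5
L[2]='w': occ=0, LF[2]=C('w')+0=7+0=7
L[3]='a': occ=0, LF[3]=C('a')+0=2+0=2
L[4]='l': occ=0, LF[4]=C('l')+0=3+0=3
L[5]='u': occ=0, LF[5]=C('u')+0=6+0=6
L[6]='r': occ=0, LF[6]=C('r')+0=4+0=4
L[7]='$': occ=0, LF[7]=C('$')+0=0+0=0

Answer: 1 5 7 2 3 6 4 0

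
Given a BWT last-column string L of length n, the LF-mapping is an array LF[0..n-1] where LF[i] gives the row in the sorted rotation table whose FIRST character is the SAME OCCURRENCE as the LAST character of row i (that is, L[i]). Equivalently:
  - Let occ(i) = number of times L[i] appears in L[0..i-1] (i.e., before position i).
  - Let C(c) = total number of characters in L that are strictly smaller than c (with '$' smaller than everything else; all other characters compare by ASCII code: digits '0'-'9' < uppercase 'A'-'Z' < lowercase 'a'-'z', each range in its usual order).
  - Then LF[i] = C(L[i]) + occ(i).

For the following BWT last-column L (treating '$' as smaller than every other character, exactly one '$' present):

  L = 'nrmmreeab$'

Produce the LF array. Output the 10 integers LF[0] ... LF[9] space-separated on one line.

Answer: 7 8 5 6 9 3 4 1 2 0

Derivation:
Char counts: '$':1, 'a':1, 'b':1, 'e':2, 'm':2, 'n':1, 'r':2
C (first-col start): C('$')=0, C('a')=1, C('b')=2, C('e')=3, C('m')=5, C('n')=7, C('r')=8
L[0]='n': occ=0, LF[0]=C('n')+0=7+0=7
L[1]='r': occ=0, LF[1]=C('r')+0=8+0=8
L[2]='m': occ=0, LF[2]=C('m')+0=5+0=5
L[3]='m': occ=1, LF[3]=C('m')+1=5+1=6
L[4]='r': occ=1, LF[4]=C('r')+1=8+1=9
L[5]='e': occ=0, LF[5]=C('e')+0=3+0=3
L[6]='e': occ=1, LF[6]=C('e')+1=3+1=4
L[7]='a': occ=0, LF[7]=C('a')+0=1+0=1
L[8]='b': occ=0, LF[8]=C('b')+0=2+0=2
L[9]='$': occ=0, LF[9]=C('$')+0=0+0=0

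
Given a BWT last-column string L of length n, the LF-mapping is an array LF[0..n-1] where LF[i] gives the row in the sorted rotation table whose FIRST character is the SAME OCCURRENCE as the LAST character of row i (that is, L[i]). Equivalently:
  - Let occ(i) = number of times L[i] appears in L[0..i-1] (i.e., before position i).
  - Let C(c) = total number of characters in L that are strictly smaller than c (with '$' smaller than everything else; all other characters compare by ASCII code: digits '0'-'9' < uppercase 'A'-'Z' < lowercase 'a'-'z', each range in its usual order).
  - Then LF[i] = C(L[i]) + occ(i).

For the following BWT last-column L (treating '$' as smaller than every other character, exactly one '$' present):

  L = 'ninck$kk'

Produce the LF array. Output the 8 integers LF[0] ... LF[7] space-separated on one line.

Char counts: '$':1, 'c':1, 'i':1, 'k':3, 'n':2
C (first-col start): C('$')=0, C('c')=1, C('i')=2, C('k')=3, C('n')=6
L[0]='n': occ=0, LF[0]=C('n')+0=6+0=6
L[1]='i': occ=0, LF[1]=C('i')+0=2+0=2
L[2]='n': occ=1, LF[2]=C('n')+1=6+1=7
L[3]='c': occ=0, LF[3]=C('c')+0=1+0=1
L[4]='k': occ=0, LF[4]=C('k')+0=3+0=3
L[5]='$': occ=0, LF[5]=C('$')+0=0+0=0
L[6]='k': occ=1, LF[6]=C('k')+1=3+1=4
L[7]='k': occ=2, LF[7]=C('k')+2=3+2=5

Answer: 6 2 7 1 3 0 4 5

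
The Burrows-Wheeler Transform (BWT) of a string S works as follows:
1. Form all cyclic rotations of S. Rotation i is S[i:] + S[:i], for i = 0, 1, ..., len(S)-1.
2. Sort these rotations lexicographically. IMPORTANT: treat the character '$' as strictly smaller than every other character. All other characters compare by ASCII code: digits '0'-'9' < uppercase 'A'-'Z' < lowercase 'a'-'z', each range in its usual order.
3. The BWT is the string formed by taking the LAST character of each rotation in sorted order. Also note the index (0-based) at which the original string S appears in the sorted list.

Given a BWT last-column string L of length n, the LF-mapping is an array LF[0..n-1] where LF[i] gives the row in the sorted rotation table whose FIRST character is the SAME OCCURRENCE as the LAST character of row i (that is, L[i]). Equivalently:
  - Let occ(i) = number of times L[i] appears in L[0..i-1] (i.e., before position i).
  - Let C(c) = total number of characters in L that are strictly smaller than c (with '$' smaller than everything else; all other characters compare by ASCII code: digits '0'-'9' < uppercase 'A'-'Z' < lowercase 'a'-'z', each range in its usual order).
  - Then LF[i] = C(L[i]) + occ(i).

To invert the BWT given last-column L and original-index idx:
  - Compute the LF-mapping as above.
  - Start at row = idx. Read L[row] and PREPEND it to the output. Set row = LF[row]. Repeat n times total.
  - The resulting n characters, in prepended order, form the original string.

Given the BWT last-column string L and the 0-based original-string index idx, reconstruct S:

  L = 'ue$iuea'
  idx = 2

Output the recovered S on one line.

LF mapping: 5 2 0 4 6 3 1
Walk LF starting at row 2, prepending L[row]:
  step 1: row=2, L[2]='$', prepend. Next row=LF[2]=0
  step 2: row=0, L[0]='u', prepend. Next row=LF[0]=5
  step 3: row=5, L[5]='e', prepend. Next row=LF[5]=3
  step 4: row=3, L[3]='i', prepend. Next row=LF[3]=4
  step 5: row=4, L[4]='u', prepend. Next row=LF[4]=6
  step 6: row=6, L[6]='a', prepend. Next row=LF[6]=1
  step 7: row=1, L[1]='e', prepend. Next row=LF[1]=2
Reversed output: eauieu$

Answer: eauieu$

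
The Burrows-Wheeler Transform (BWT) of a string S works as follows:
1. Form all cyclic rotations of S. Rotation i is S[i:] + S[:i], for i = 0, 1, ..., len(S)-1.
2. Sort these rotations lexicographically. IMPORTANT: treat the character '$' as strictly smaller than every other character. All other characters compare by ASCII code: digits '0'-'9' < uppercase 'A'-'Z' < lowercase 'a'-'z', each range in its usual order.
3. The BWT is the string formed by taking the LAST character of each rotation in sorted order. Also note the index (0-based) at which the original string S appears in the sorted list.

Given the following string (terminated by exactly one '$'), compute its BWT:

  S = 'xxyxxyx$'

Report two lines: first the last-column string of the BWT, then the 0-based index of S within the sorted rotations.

Answer: xyy$xxxx
3

Derivation:
All 8 rotations (rotation i = S[i:]+S[:i]):
  rot[0] = xxyxxyx$
  rot[1] = xyxxyx$x
  rot[2] = yxxyx$xx
  rot[3] = xxyx$xxy
  rot[4] = xyx$xxyx
  rot[5] = yx$xxyxx
  rot[6] = x$xxyxxy
  rot[7] = $xxyxxyx
Sorted (with $ < everything):
  sorted[0] = $xxyxxyx  (last char: 'x')
  sorted[1] = x$xxyxxy  (last char: 'y')
  sorted[2] = xxyx$xxy  (last char: 'y')
  sorted[3] = xxyxxyx$  (last char: '$')
  sorted[4] = xyx$xxyx  (last char: 'x')
  sorted[5] = xyxxyx$x  (last char: 'x')
  sorted[6] = yx$xxyxx  (last char: 'x')
  sorted[7] = yxxyx$xx  (last char: 'x')
Last column: xyy$xxxx
Original string S is at sorted index 3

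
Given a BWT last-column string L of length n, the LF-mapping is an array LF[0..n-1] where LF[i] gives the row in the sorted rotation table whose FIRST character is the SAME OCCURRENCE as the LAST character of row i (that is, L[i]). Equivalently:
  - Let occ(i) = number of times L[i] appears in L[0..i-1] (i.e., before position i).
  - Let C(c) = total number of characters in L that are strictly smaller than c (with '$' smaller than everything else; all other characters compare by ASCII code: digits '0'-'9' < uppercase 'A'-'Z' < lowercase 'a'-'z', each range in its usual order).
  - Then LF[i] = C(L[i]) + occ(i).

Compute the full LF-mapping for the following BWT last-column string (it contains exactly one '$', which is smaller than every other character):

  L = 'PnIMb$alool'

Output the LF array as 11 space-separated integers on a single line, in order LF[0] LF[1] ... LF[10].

Char counts: '$':1, 'I':1, 'M':1, 'P':1, 'a':1, 'b':1, 'l':2, 'n':1, 'o':2
C (first-col start): C('$')=0, C('I')=1, C('M')=2, C('P')=3, C('a')=4, C('b')=5, C('l')=6, C('n')=8, C('o')=9
L[0]='P': occ=0, LF[0]=C('P')+0=3+0=3
L[1]='n': occ=0, LF[1]=C('n')+0=8+0=8
L[2]='I': occ=0, LF[2]=C('I')+0=1+0=1
L[3]='M': occ=0, LF[3]=C('M')+0=2+0=2
L[4]='b': occ=0, LF[4]=C('b')+0=5+0=5
L[5]='$': occ=0, LF[5]=C('$')+0=0+0=0
L[6]='a': occ=0, LF[6]=C('a')+0=4+0=4
L[7]='l': occ=0, LF[7]=C('l')+0=6+0=6
L[8]='o': occ=0, LF[8]=C('o')+0=9+0=9
L[9]='o': occ=1, LF[9]=C('o')+1=9+1=10
L[10]='l': occ=1, LF[10]=C('l')+1=6+1=7

Answer: 3 8 1 2 5 0 4 6 9 10 7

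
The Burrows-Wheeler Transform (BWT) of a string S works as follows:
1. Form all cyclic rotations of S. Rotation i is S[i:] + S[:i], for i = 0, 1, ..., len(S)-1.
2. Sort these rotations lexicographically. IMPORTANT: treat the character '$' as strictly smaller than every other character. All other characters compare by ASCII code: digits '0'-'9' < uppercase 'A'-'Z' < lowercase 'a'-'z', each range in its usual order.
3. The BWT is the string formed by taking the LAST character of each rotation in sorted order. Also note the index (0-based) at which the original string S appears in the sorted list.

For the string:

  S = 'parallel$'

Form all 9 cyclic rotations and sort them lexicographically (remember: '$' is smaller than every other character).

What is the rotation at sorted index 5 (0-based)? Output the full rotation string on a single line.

All 9 rotations (rotation i = S[i:]+S[:i]):
  rot[0] = parallel$
  rot[1] = arallel$p
  rot[2] = rallel$pa
  rot[3] = allel$par
  rot[4] = llel$para
  rot[5] = lel$paral
  rot[6] = el$parall
  rot[7] = l$paralle
  rot[8] = $parallel
Sorted (with $ < everything):
  sorted[0] = $parallel
  sorted[1] = allel$par
  sorted[2] = arallel$p
  sorted[3] = el$parall
  sorted[4] = l$paralle
  sorted[5] = lel$paral
  sorted[6] = llel$para
  sorted[7] = parallel$
  sorted[8] = rallel$pa
sorted[5] = lel$paral

Answer: lel$paral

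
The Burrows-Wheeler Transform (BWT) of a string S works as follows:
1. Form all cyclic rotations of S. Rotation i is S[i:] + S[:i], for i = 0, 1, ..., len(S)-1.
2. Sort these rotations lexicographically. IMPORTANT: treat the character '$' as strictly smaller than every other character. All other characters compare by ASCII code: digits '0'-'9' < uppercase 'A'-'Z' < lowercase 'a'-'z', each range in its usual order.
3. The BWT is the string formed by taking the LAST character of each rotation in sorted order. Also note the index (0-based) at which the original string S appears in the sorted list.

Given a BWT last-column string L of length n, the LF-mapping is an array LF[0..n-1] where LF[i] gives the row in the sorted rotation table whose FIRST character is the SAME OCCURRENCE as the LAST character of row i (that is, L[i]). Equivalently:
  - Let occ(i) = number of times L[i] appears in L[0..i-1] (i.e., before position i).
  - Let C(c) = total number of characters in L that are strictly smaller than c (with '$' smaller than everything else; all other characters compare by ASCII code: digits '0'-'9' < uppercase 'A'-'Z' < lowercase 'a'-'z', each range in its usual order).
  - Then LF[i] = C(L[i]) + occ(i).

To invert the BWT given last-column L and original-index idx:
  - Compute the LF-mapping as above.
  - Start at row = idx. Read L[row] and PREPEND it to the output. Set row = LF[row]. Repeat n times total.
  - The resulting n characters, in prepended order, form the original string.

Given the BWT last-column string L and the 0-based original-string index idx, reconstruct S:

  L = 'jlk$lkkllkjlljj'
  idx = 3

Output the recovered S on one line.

Answer: jllkkkjljllklj$

Derivation:
LF mapping: 1 9 5 0 10 6 7 11 12 8 2 13 14 3 4
Walk LF starting at row 3, prepending L[row]:
  step 1: row=3, L[3]='$', prepend. Next row=LF[3]=0
  step 2: row=0, L[0]='j', prepend. Next row=LF[0]=1
  step 3: row=1, L[1]='l', prepend. Next row=LF[1]=9
  step 4: row=9, L[9]='k', prepend. Next row=LF[9]=8
  step 5: row=8, L[8]='l', prepend. Next row=LF[8]=12
  step 6: row=12, L[12]='l', prepend. Next row=LF[12]=14
  step 7: row=14, L[14]='j', prepend. Next row=LF[14]=4
  step 8: row=4, L[4]='l', prepend. Next row=LF[4]=10
  step 9: row=10, L[10]='j', prepend. Next row=LF[10]=2
  step 10: row=2, L[2]='k', prepend. Next row=LF[2]=5
  step 11: row=5, L[5]='k', prepend. Next row=LF[5]=6
  step 12: row=6, L[6]='k', prepend. Next row=LF[6]=7
  step 13: row=7, L[7]='l', prepend. Next row=LF[7]=11
  step 14: row=11, L[11]='l', prepend. Next row=LF[11]=13
  step 15: row=13, L[13]='j', prepend. Next row=LF[13]=3
Reversed output: jllkkkjljllklj$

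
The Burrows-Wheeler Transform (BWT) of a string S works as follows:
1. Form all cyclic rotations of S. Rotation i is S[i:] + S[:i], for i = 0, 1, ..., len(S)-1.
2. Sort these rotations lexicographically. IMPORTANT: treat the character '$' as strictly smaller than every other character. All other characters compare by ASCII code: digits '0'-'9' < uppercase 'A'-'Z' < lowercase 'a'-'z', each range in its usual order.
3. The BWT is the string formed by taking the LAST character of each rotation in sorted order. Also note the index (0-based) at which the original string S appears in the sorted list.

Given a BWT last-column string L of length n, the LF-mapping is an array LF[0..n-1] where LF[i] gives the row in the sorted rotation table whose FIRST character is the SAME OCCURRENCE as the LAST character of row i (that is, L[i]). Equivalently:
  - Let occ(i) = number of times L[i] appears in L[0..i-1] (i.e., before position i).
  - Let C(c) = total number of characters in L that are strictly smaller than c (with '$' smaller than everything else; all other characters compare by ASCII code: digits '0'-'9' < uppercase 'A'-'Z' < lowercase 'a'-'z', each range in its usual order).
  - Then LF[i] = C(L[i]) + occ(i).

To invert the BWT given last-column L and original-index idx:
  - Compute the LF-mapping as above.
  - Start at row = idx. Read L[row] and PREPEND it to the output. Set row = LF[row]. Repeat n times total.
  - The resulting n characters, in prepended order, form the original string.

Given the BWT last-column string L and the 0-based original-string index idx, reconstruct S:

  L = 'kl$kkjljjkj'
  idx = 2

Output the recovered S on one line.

Answer: jkjlkjkljk$

Derivation:
LF mapping: 5 9 0 6 7 1 10 2 3 8 4
Walk LF starting at row 2, prepending L[row]:
  step 1: row=2, L[2]='$', prepend. Next row=LF[2]=0
  step 2: row=0, L[0]='k', prepend. Next row=LF[0]=5
  step 3: row=5, L[5]='j', prepend. Next row=LF[5]=1
  step 4: row=1, L[1]='l', prepend. Next row=LF[1]=9
  step 5: row=9, L[9]='k', prepend. Next row=LF[9]=8
  step 6: row=8, L[8]='j', prepend. Next row=LF[8]=3
  step 7: row=3, L[3]='k', prepend. Next row=LF[3]=6
  step 8: row=6, L[6]='l', prepend. Next row=LF[6]=10
  step 9: row=10, L[10]='j', prepend. Next row=LF[10]=4
  step 10: row=4, L[4]='k', prepend. Next row=LF[4]=7
  step 11: row=7, L[7]='j', prepend. Next row=LF[7]=2
Reversed output: jkjlkjkljk$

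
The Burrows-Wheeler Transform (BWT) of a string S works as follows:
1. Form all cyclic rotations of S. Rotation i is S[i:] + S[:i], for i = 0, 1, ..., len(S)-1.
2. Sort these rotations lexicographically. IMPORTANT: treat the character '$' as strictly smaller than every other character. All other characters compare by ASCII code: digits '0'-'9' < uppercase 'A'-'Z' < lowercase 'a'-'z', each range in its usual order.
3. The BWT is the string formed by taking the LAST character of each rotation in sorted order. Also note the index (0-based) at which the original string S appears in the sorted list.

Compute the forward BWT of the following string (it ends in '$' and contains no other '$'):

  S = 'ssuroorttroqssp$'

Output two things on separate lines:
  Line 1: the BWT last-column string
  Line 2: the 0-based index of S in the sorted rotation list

All 16 rotations (rotation i = S[i:]+S[:i]):
  rot[0] = ssuroorttroqssp$
  rot[1] = suroorttroqssp$s
  rot[2] = uroorttroqssp$ss
  rot[3] = roorttroqssp$ssu
  rot[4] = oorttroqssp$ssur
  rot[5] = orttroqssp$ssuro
  rot[6] = rttroqssp$ssuroo
  rot[7] = ttroqssp$ssuroor
  rot[8] = troqssp$ssuroort
  rot[9] = roqssp$ssuroortt
  rot[10] = oqssp$ssuroorttr
  rot[11] = qssp$ssuroorttro
  rot[12] = ssp$ssuroorttroq
  rot[13] = sp$ssuroorttroqs
  rot[14] = p$ssuroorttroqss
  rot[15] = $ssuroorttroqssp
Sorted (with $ < everything):
  sorted[0] = $ssuroorttroqssp  (last char: 'p')
  sorted[1] = oorttroqssp$ssur  (last char: 'r')
  sorted[2] = oqssp$ssuroorttr  (last char: 'r')
  sorted[3] = orttroqssp$ssuro  (last char: 'o')
  sorted[4] = p$ssuroorttroqss  (last char: 's')
  sorted[5] = qssp$ssuroorttro  (last char: 'o')
  sorted[6] = roorttroqssp$ssu  (last char: 'u')
  sorted[7] = roqssp$ssuroortt  (last char: 't')
  sorted[8] = rttroqssp$ssuroo  (last char: 'o')
  sorted[9] = sp$ssuroorttroqs  (last char: 's')
  sorted[10] = ssp$ssuroorttroq  (last char: 'q')
  sorted[11] = ssuroorttroqssp$  (last char: '$')
  sorted[12] = suroorttroqssp$s  (last char: 's')
  sorted[13] = troqssp$ssuroort  (last char: 't')
  sorted[14] = ttroqssp$ssuroor  (last char: 'r')
  sorted[15] = uroorttroqssp$ss  (last char: 's')
Last column: prrosoutosq$strs
Original string S is at sorted index 11

Answer: prrosoutosq$strs
11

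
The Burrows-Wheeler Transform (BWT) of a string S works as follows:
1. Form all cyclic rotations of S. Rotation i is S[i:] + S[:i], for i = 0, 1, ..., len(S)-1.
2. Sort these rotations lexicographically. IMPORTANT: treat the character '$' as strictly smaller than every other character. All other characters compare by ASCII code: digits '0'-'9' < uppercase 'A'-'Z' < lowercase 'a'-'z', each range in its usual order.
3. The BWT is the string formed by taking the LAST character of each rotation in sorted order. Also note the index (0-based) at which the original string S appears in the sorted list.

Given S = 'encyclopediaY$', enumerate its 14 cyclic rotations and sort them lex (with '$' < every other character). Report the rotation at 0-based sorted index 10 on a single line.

All 14 rotations (rotation i = S[i:]+S[:i]):
  rot[0] = encyclopediaY$
  rot[1] = ncyclopediaY$e
  rot[2] = cyclopediaY$en
  rot[3] = yclopediaY$enc
  rot[4] = clopediaY$ency
  rot[5] = lopediaY$encyc
  rot[6] = opediaY$encycl
  rot[7] = pediaY$encyclo
  rot[8] = ediaY$encyclop
  rot[9] = diaY$encyclope
  rot[10] = iaY$encycloped
  rot[11] = aY$encyclopedi
  rot[12] = Y$encyclopedia
  rot[13] = $encyclopediaY
Sorted (with $ < everything):
  sorted[0] = $encyclopediaY
  sorted[1] = Y$encyclopedia
  sorted[2] = aY$encyclopedi
  sorted[3] = clopediaY$ency
  sorted[4] = cyclopediaY$en
  sorted[5] = diaY$encyclope
  sorted[6] = ediaY$encyclop
  sorted[7] = encyclopediaY$
  sorted[8] = iaY$encycloped
  sorted[9] = lopediaY$encyc
  sorted[10] = ncyclopediaY$e
  sorted[11] = opediaY$encycl
  sorted[12] = pediaY$encyclo
  sorted[13] = yclopediaY$enc
sorted[10] = ncyclopediaY$e

Answer: ncyclopediaY$e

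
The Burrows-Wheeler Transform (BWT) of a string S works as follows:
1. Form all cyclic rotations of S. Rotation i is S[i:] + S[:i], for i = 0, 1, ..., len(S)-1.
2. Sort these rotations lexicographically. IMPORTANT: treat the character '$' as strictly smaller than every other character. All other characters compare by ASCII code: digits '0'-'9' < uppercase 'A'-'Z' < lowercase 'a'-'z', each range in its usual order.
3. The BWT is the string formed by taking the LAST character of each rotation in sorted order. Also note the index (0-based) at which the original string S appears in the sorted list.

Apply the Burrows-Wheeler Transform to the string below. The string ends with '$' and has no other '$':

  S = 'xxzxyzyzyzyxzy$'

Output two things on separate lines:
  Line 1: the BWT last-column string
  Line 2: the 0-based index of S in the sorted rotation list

Answer: y$zxyzzzzxxxyyy
1

Derivation:
All 15 rotations (rotation i = S[i:]+S[:i]):
  rot[0] = xxzxyzyzyzyxzy$
  rot[1] = xzxyzyzyzyxzy$x
  rot[2] = zxyzyzyzyxzy$xx
  rot[3] = xyzyzyzyxzy$xxz
  rot[4] = yzyzyzyxzy$xxzx
  rot[5] = zyzyzyxzy$xxzxy
  rot[6] = yzyzyxzy$xxzxyz
  rot[7] = zyzyxzy$xxzxyzy
  rot[8] = yzyxzy$xxzxyzyz
  rot[9] = zyxzy$xxzxyzyzy
  rot[10] = yxzy$xxzxyzyzyz
  rot[11] = xzy$xxzxyzyzyzy
  rot[12] = zy$xxzxyzyzyzyx
  rot[13] = y$xxzxyzyzyzyxz
  rot[14] = $xxzxyzyzyzyxzy
Sorted (with $ < everything):
  sorted[0] = $xxzxyzyzyzyxzy  (last char: 'y')
  sorted[1] = xxzxyzyzyzyxzy$  (last char: '$')
  sorted[2] = xyzyzyzyxzy$xxz  (last char: 'z')
  sorted[3] = xzxyzyzyzyxzy$x  (last char: 'x')
  sorted[4] = xzy$xxzxyzyzyzy  (last char: 'y')
  sorted[5] = y$xxzxyzyzyzyxz  (last char: 'z')
  sorted[6] = yxzy$xxzxyzyzyz  (last char: 'z')
  sorted[7] = yzyxzy$xxzxyzyz  (last char: 'z')
  sorted[8] = yzyzyxzy$xxzxyz  (last char: 'z')
  sorted[9] = yzyzyzyxzy$xxzx  (last char: 'x')
  sorted[10] = zxyzyzyzyxzy$xx  (last char: 'x')
  sorted[11] = zy$xxzxyzyzyzyx  (last char: 'x')
  sorted[12] = zyxzy$xxzxyzyzy  (last char: 'y')
  sorted[13] = zyzyxzy$xxzxyzy  (last char: 'y')
  sorted[14] = zyzyzyxzy$xxzxy  (last char: 'y')
Last column: y$zxyzzzzxxxyyy
Original string S is at sorted index 1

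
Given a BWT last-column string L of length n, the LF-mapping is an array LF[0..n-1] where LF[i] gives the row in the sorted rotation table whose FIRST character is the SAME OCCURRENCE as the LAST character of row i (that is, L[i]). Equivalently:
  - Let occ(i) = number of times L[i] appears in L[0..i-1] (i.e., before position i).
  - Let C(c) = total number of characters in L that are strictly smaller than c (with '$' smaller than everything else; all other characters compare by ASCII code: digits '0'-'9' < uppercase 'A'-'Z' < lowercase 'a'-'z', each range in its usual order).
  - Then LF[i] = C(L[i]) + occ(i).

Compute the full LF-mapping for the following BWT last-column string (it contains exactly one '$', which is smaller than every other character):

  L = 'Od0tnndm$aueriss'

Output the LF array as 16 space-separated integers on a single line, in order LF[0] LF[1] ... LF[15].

Answer: 2 4 1 14 9 10 5 8 0 3 15 6 11 7 12 13

Derivation:
Char counts: '$':1, '0':1, 'O':1, 'a':1, 'd':2, 'e':1, 'i':1, 'm':1, 'n':2, 'r':1, 's':2, 't':1, 'u':1
C (first-col start): C('$')=0, C('0')=1, C('O')=2, C('a')=3, C('d')=4, C('e')=6, C('i')=7, C('m')=8, C('n')=9, C('r')=11, C('s')=12, C('t')=14, C('u')=15
L[0]='O': occ=0, LF[0]=C('O')+0=2+0=2
L[1]='d': occ=0, LF[1]=C('d')+0=4+0=4
L[2]='0': occ=0, LF[2]=C('0')+0=1+0=1
L[3]='t': occ=0, LF[3]=C('t')+0=14+0=14
L[4]='n': occ=0, LF[4]=C('n')+0=9+0=9
L[5]='n': occ=1, LF[5]=C('n')+1=9+1=10
L[6]='d': occ=1, LF[6]=C('d')+1=4+1=5
L[7]='m': occ=0, LF[7]=C('m')+0=8+0=8
L[8]='$': occ=0, LF[8]=C('$')+0=0+0=0
L[9]='a': occ=0, LF[9]=C('a')+0=3+0=3
L[10]='u': occ=0, LF[10]=C('u')+0=15+0=15
L[11]='e': occ=0, LF[11]=C('e')+0=6+0=6
L[12]='r': occ=0, LF[12]=C('r')+0=11+0=11
L[13]='i': occ=0, LF[13]=C('i')+0=7+0=7
L[14]='s': occ=0, LF[14]=C('s')+0=12+0=12
L[15]='s': occ=1, LF[15]=C('s')+1=12+1=13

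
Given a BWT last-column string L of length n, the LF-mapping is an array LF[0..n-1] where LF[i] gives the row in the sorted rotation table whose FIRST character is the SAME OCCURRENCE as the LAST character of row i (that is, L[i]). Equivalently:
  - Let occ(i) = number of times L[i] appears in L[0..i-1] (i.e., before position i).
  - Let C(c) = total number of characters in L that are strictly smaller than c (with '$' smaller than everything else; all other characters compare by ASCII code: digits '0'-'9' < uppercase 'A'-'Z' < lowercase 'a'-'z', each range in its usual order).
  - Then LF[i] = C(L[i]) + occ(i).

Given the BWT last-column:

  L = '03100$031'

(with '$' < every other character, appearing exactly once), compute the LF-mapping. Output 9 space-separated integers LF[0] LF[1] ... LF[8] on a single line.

Char counts: '$':1, '0':4, '1':2, '3':2
C (first-col start): C('$')=0, C('0')=1, C('1')=5, C('3')=7
L[0]='0': occ=0, LF[0]=C('0')+0=1+0=1
L[1]='3': occ=0, LF[1]=C('3')+0=7+0=7
L[2]='1': occ=0, LF[2]=C('1')+0=5+0=5
L[3]='0': occ=1, LF[3]=C('0')+1=1+1=2
L[4]='0': occ=2, LF[4]=C('0')+2=1+2=3
L[5]='$': occ=0, LF[5]=C('$')+0=0+0=0
L[6]='0': occ=3, LF[6]=C('0')+3=1+3=4
L[7]='3': occ=1, LF[7]=C('3')+1=7+1=8
L[8]='1': occ=1, LF[8]=C('1')+1=5+1=6

Answer: 1 7 5 2 3 0 4 8 6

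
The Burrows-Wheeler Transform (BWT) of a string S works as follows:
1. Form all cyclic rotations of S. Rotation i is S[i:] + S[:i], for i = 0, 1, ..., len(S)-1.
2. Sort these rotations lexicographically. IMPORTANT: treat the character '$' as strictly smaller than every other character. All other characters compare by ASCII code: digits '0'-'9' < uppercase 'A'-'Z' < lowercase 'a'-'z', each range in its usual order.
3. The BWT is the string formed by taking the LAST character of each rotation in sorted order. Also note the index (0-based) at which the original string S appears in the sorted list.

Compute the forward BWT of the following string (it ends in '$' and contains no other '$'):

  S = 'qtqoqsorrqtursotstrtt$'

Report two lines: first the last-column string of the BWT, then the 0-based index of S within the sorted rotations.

All 22 rotations (rotation i = S[i:]+S[:i]):
  rot[0] = qtqoqsorrqtursotstrtt$
  rot[1] = tqoqsorrqtursotstrtt$q
  rot[2] = qoqsorrqtursotstrtt$qt
  rot[3] = oqsorrqtursotstrtt$qtq
  rot[4] = qsorrqtursotstrtt$qtqo
  rot[5] = sorrqtursotstrtt$qtqoq
  rot[6] = orrqtursotstrtt$qtqoqs
  rot[7] = rrqtursotstrtt$qtqoqso
  rot[8] = rqtursotstrtt$qtqoqsor
  rot[9] = qtursotstrtt$qtqoqsorr
  rot[10] = tursotstrtt$qtqoqsorrq
  rot[11] = ursotstrtt$qtqoqsorrqt
  rot[12] = rsotstrtt$qtqoqsorrqtu
  rot[13] = sotstrtt$qtqoqsorrqtur
  rot[14] = otstrtt$qtqoqsorrqturs
  rot[15] = tstrtt$qtqoqsorrqturso
  rot[16] = strtt$qtqoqsorrqtursot
  rot[17] = trtt$qtqoqsorrqtursots
  rot[18] = rtt$qtqoqsorrqtursotst
  rot[19] = tt$qtqoqsorrqtursotstr
  rot[20] = t$qtqoqsorrqtursotstrt
  rot[21] = $qtqoqsorrqtursotstrtt
Sorted (with $ < everything):
  sorted[0] = $qtqoqsorrqtursotstrtt  (last char: 't')
  sorted[1] = oqsorrqtursotstrtt$qtq  (last char: 'q')
  sorted[2] = orrqtursotstrtt$qtqoqs  (last char: 's')
  sorted[3] = otstrtt$qtqoqsorrqturs  (last char: 's')
  sorted[4] = qoqsorrqtursotstrtt$qt  (last char: 't')
  sorted[5] = qsorrqtursotstrtt$qtqo  (last char: 'o')
  sorted[6] = qtqoqsorrqtursotstrtt$  (last char: '$')
  sorted[7] = qtursotstrtt$qtqoqsorr  (last char: 'r')
  sorted[8] = rqtursotstrtt$qtqoqsor  (last char: 'r')
  sorted[9] = rrqtursotstrtt$qtqoqso  (last char: 'o')
  sorted[10] = rsotstrtt$qtqoqsorrqtu  (last char: 'u')
  sorted[11] = rtt$qtqoqsorrqtursotst  (last char: 't')
  sorted[12] = sorrqtursotstrtt$qtqoq  (last char: 'q')
  sorted[13] = sotstrtt$qtqoqsorrqtur  (last char: 'r')
  sorted[14] = strtt$qtqoqsorrqtursot  (last char: 't')
  sorted[15] = t$qtqoqsorrqtursotstrt  (last char: 't')
  sorted[16] = tqoqsorrqtursotstrtt$q  (last char: 'q')
  sorted[17] = trtt$qtqoqsorrqtursots  (last char: 's')
  sorted[18] = tstrtt$qtqoqsorrqturso  (last char: 'o')
  sorted[19] = tt$qtqoqsorrqtursotstr  (last char: 'r')
  sorted[20] = tursotstrtt$qtqoqsorrq  (last char: 'q')
  sorted[21] = ursotstrtt$qtqoqsorrqt  (last char: 't')
Last column: tqssto$rroutqrttqsorqt
Original string S is at sorted index 6

Answer: tqssto$rroutqrttqsorqt
6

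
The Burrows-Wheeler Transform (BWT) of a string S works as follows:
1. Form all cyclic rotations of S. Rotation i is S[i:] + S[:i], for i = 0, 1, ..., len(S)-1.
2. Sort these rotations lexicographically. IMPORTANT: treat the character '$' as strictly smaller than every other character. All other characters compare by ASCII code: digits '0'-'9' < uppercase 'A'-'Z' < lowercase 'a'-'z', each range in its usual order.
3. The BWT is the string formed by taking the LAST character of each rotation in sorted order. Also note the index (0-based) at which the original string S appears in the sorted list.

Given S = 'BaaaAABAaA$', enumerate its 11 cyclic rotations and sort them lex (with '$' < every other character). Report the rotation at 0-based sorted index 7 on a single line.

All 11 rotations (rotation i = S[i:]+S[:i]):
  rot[0] = BaaaAABAaA$
  rot[1] = aaaAABAaA$B
  rot[2] = aaAABAaA$Ba
  rot[3] = aAABAaA$Baa
  rot[4] = AABAaA$Baaa
  rot[5] = ABAaA$BaaaA
  rot[6] = BAaA$BaaaAA
  rot[7] = AaA$BaaaAAB
  rot[8] = aA$BaaaAABA
  rot[9] = A$BaaaAABAa
  rot[10] = $BaaaAABAaA
Sorted (with $ < everything):
  sorted[0] = $BaaaAABAaA
  sorted[1] = A$BaaaAABAa
  sorted[2] = AABAaA$Baaa
  sorted[3] = ABAaA$BaaaA
  sorted[4] = AaA$BaaaAAB
  sorted[5] = BAaA$BaaaAA
  sorted[6] = BaaaAABAaA$
  sorted[7] = aA$BaaaAABA
  sorted[8] = aAABAaA$Baa
  sorted[9] = aaAABAaA$Ba
  sorted[10] = aaaAABAaA$B
sorted[7] = aA$BaaaAABA

Answer: aA$BaaaAABA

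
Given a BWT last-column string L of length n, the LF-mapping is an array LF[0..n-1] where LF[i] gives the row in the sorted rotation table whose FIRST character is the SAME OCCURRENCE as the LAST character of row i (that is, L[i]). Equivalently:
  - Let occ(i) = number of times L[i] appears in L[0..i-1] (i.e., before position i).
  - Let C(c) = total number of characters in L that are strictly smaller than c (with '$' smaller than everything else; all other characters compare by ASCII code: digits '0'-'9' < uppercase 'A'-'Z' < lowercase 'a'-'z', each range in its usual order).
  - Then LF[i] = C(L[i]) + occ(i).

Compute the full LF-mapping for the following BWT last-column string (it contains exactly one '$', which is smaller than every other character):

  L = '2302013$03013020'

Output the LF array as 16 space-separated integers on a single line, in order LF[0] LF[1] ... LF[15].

Answer: 9 12 1 10 2 7 13 0 3 14 4 8 15 5 11 6

Derivation:
Char counts: '$':1, '0':6, '1':2, '2':3, '3':4
C (first-col start): C('$')=0, C('0')=1, C('1')=7, C('2')=9, C('3')=12
L[0]='2': occ=0, LF[0]=C('2')+0=9+0=9
L[1]='3': occ=0, LF[1]=C('3')+0=12+0=12
L[2]='0': occ=0, LF[2]=C('0')+0=1+0=1
L[3]='2': occ=1, LF[3]=C('2')+1=9+1=10
L[4]='0': occ=1, LF[4]=C('0')+1=1+1=2
L[5]='1': occ=0, LF[5]=C('1')+0=7+0=7
L[6]='3': occ=1, LF[6]=C('3')+1=12+1=13
L[7]='$': occ=0, LF[7]=C('$')+0=0+0=0
L[8]='0': occ=2, LF[8]=C('0')+2=1+2=3
L[9]='3': occ=2, LF[9]=C('3')+2=12+2=14
L[10]='0': occ=3, LF[10]=C('0')+3=1+3=4
L[11]='1': occ=1, LF[11]=C('1')+1=7+1=8
L[12]='3': occ=3, LF[12]=C('3')+3=12+3=15
L[13]='0': occ=4, LF[13]=C('0')+4=1+4=5
L[14]='2': occ=2, LF[14]=C('2')+2=9+2=11
L[15]='0': occ=5, LF[15]=C('0')+5=1+5=6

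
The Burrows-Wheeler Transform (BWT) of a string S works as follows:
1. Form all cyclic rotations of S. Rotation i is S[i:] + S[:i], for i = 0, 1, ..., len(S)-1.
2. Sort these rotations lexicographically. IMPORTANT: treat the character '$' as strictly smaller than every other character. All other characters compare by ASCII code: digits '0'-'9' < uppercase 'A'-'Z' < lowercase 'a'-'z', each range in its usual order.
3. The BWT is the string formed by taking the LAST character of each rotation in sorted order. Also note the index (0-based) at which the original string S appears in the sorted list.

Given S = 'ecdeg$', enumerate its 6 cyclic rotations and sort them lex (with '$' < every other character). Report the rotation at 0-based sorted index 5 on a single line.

All 6 rotations (rotation i = S[i:]+S[:i]):
  rot[0] = ecdeg$
  rot[1] = cdeg$e
  rot[2] = deg$ec
  rot[3] = eg$ecd
  rot[4] = g$ecde
  rot[5] = $ecdeg
Sorted (with $ < everything):
  sorted[0] = $ecdeg
  sorted[1] = cdeg$e
  sorted[2] = deg$ec
  sorted[3] = ecdeg$
  sorted[4] = eg$ecd
  sorted[5] = g$ecde
sorted[5] = g$ecde

Answer: g$ecde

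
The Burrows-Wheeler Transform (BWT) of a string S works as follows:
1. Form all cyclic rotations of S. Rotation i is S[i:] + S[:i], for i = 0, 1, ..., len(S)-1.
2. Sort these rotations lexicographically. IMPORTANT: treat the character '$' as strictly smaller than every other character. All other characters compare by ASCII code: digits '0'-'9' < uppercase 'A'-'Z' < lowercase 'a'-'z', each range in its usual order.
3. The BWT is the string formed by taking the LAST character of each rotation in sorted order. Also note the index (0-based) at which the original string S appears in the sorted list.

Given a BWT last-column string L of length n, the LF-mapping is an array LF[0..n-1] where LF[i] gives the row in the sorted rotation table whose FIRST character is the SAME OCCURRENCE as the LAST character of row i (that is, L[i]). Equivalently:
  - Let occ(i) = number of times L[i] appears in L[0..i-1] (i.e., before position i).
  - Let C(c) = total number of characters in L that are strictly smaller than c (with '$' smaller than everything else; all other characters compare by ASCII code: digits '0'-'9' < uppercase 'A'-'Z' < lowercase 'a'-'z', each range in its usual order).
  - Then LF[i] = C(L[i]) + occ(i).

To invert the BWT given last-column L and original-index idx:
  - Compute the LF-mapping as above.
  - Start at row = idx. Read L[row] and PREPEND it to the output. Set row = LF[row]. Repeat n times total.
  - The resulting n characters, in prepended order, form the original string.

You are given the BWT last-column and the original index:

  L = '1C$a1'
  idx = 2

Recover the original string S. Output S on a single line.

LF mapping: 1 3 0 4 2
Walk LF starting at row 2, prepending L[row]:
  step 1: row=2, L[2]='$', prepend. Next row=LF[2]=0
  step 2: row=0, L[0]='1', prepend. Next row=LF[0]=1
  step 3: row=1, L[1]='C', prepend. Next row=LF[1]=3
  step 4: row=3, L[3]='a', prepend. Next row=LF[3]=4
  step 5: row=4, L[4]='1', prepend. Next row=LF[4]=2
Reversed output: 1aC1$

Answer: 1aC1$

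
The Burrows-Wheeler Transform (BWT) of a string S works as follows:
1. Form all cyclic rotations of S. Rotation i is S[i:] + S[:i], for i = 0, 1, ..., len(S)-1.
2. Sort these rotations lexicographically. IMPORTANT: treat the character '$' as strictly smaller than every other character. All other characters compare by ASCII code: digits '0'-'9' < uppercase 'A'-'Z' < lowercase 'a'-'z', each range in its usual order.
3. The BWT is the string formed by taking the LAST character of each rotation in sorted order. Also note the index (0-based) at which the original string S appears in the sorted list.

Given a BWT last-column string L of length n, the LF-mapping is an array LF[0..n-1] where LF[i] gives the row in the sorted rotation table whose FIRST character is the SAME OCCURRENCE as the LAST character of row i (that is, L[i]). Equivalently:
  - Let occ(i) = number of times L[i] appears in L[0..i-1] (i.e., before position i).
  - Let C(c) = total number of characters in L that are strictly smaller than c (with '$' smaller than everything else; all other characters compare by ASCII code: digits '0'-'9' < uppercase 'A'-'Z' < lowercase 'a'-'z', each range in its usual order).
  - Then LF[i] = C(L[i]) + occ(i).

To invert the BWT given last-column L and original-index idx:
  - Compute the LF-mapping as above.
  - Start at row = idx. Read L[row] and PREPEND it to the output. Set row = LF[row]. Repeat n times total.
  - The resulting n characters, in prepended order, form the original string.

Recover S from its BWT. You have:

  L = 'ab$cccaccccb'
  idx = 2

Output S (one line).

LF mapping: 1 3 0 5 6 7 2 8 9 10 11 4
Walk LF starting at row 2, prepending L[row]:
  step 1: row=2, L[2]='$', prepend. Next row=LF[2]=0
  step 2: row=0, L[0]='a', prepend. Next row=LF[0]=1
  step 3: row=1, L[1]='b', prepend. Next row=LF[1]=3
  step 4: row=3, L[3]='c', prepend. Next row=LF[3]=5
  step 5: row=5, L[5]='c', prepend. Next row=LF[5]=7
  step 6: row=7, L[7]='c', prepend. Next row=LF[7]=8
  step 7: row=8, L[8]='c', prepend. Next row=LF[8]=9
  step 8: row=9, L[9]='c', prepend. Next row=LF[9]=10
  step 9: row=10, L[10]='c', prepend. Next row=LF[10]=11
  step 10: row=11, L[11]='b', prepend. Next row=LF[11]=4
  step 11: row=4, L[4]='c', prepend. Next row=LF[4]=6
  step 12: row=6, L[6]='a', prepend. Next row=LF[6]=2
Reversed output: acbccccccba$

Answer: acbccccccba$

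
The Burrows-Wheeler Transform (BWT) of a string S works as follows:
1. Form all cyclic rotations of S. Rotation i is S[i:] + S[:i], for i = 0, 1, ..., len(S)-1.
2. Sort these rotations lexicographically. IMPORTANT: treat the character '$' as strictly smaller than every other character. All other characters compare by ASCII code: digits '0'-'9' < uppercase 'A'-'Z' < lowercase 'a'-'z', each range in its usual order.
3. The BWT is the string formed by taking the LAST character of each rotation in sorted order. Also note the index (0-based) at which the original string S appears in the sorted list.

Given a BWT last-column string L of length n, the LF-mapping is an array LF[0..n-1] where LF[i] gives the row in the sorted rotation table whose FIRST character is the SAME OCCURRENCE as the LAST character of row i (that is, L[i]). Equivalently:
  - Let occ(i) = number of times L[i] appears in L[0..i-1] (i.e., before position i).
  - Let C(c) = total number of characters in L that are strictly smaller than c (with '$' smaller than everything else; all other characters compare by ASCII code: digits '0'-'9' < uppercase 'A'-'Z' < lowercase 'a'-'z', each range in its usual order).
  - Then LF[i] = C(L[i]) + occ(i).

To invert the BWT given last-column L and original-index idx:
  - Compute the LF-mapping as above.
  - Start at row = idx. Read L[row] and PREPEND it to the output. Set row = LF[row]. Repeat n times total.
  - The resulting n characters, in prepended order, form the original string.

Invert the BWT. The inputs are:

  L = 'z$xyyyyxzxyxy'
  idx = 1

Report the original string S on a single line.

Answer: xxyyxyyzyyxz$

Derivation:
LF mapping: 11 0 1 5 6 7 8 2 12 3 9 4 10
Walk LF starting at row 1, prepending L[row]:
  step 1: row=1, L[1]='$', prepend. Next row=LF[1]=0
  step 2: row=0, L[0]='z', prepend. Next row=LF[0]=11
  step 3: row=11, L[11]='x', prepend. Next row=LF[11]=4
  step 4: row=4, L[4]='y', prepend. Next row=LF[4]=6
  step 5: row=6, L[6]='y', prepend. Next row=LF[6]=8
  step 6: row=8, L[8]='z', prepend. Next row=LF[8]=12
  step 7: row=12, L[12]='y', prepend. Next row=LF[12]=10
  step 8: row=10, L[10]='y', prepend. Next row=LF[10]=9
  step 9: row=9, L[9]='x', prepend. Next row=LF[9]=3
  step 10: row=3, L[3]='y', prepend. Next row=LF[3]=5
  step 11: row=5, L[5]='y', prepend. Next row=LF[5]=7
  step 12: row=7, L[7]='x', prepend. Next row=LF[7]=2
  step 13: row=2, L[2]='x', prepend. Next row=LF[2]=1
Reversed output: xxyyxyyzyyxz$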